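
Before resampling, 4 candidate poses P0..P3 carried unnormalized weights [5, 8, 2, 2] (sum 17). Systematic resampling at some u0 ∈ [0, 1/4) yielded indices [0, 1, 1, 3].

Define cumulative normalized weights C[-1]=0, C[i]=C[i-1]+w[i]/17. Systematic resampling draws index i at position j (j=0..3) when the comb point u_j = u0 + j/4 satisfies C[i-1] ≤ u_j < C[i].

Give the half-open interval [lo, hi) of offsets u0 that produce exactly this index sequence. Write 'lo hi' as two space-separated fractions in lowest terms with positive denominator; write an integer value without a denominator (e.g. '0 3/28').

9/68 1/4

C = [5/17, 13/17, 15/17, 1]
j=0 picked index 0: u0 ∈ [0, 5/17)
j=1 picked index 1: u0 ∈ [3/68, 35/68)
j=2 picked index 1: u0 ∈ [-7/34, 9/34)
j=3 picked index 3: u0 ∈ [9/68, 1/4)
intersection: [9/68, 1/4)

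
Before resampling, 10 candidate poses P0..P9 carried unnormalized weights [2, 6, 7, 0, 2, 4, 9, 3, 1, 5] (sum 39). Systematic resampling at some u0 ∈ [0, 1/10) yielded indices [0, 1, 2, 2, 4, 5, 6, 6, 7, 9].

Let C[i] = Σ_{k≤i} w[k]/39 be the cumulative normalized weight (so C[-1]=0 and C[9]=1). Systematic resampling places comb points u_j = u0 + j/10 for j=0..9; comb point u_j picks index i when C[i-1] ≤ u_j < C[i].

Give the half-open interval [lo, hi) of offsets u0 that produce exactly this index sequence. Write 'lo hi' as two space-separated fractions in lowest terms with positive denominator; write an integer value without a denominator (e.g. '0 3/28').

C = [2/39, 8/39, 5/13, 5/13, 17/39, 7/13, 10/13, 11/13, 34/39, 1]
j=0 picked index 0: u0 ∈ [0, 2/39)
j=1 picked index 1: u0 ∈ [-19/390, 41/390)
j=2 picked index 2: u0 ∈ [1/195, 12/65)
j=3 picked index 2: u0 ∈ [-37/390, 11/130)
j=4 picked index 4: u0 ∈ [-1/65, 7/195)
j=5 picked index 5: u0 ∈ [-5/78, 1/26)
j=6 picked index 6: u0 ∈ [-4/65, 11/65)
j=7 picked index 6: u0 ∈ [-21/130, 9/130)
j=8 picked index 7: u0 ∈ [-2/65, 3/65)
j=9 picked index 9: u0 ∈ [-11/390, 1/10)
intersection: [1/195, 7/195)

1/195 7/195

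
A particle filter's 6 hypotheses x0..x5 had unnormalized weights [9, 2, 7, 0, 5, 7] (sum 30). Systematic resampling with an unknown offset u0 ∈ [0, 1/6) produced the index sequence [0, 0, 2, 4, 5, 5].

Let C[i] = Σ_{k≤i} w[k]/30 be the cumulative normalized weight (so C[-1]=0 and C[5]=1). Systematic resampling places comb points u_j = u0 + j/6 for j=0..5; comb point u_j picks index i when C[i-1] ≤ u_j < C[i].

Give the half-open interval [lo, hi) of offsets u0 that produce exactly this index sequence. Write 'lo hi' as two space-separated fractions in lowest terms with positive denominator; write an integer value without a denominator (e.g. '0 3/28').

1/10 2/15

C = [3/10, 11/30, 3/5, 3/5, 23/30, 1]
j=0 picked index 0: u0 ∈ [0, 3/10)
j=1 picked index 0: u0 ∈ [-1/6, 2/15)
j=2 picked index 2: u0 ∈ [1/30, 4/15)
j=3 picked index 4: u0 ∈ [1/10, 4/15)
j=4 picked index 5: u0 ∈ [1/10, 1/3)
j=5 picked index 5: u0 ∈ [-1/15, 1/6)
intersection: [1/10, 2/15)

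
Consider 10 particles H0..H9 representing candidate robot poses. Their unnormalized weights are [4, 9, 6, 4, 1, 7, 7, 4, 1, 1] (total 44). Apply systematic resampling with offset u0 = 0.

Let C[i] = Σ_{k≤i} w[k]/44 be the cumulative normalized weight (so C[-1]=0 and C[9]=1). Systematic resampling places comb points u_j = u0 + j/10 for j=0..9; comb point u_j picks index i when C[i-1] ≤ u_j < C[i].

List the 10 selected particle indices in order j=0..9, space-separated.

C = [1/11, 13/44, 19/44, 23/44, 6/11, 31/44, 19/22, 21/22, 43/44, 1]
j=0: u_0=0 ∈ [0, 1/11) → index 0
j=1: u_1=1/10 ∈ [1/11, 13/44) → index 1
j=2: u_2=1/5 ∈ [1/11, 13/44) → index 1
j=3: u_3=3/10 ∈ [13/44, 19/44) → index 2
j=4: u_4=2/5 ∈ [13/44, 19/44) → index 2
j=5: u_5=1/2 ∈ [19/44, 23/44) → index 3
j=6: u_6=3/5 ∈ [6/11, 31/44) → index 5
j=7: u_7=7/10 ∈ [6/11, 31/44) → index 5
j=8: u_8=4/5 ∈ [31/44, 19/22) → index 6
j=9: u_9=9/10 ∈ [19/22, 21/22) → index 7

0 1 1 2 2 3 5 5 6 7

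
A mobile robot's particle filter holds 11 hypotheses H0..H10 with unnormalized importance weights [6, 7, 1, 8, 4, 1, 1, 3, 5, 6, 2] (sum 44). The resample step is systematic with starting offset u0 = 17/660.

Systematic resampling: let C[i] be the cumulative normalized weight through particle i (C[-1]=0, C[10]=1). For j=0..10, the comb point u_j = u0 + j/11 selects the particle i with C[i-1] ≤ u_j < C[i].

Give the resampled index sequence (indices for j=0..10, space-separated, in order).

C = [3/22, 13/44, 7/22, 1/2, 13/22, 27/44, 7/11, 31/44, 9/11, 21/22, 1]
j=0: u_0=17/660 ∈ [0, 3/22) → index 0
j=1: u_1=7/60 ∈ [0, 3/22) → index 0
j=2: u_2=137/660 ∈ [3/22, 13/44) → index 1
j=3: u_3=197/660 ∈ [13/44, 7/22) → index 2
j=4: u_4=257/660 ∈ [7/22, 1/2) → index 3
j=5: u_5=317/660 ∈ [7/22, 1/2) → index 3
j=6: u_6=377/660 ∈ [1/2, 13/22) → index 4
j=7: u_7=437/660 ∈ [7/11, 31/44) → index 7
j=8: u_8=497/660 ∈ [31/44, 9/11) → index 8
j=9: u_9=557/660 ∈ [9/11, 21/22) → index 9
j=10: u_10=617/660 ∈ [9/11, 21/22) → index 9

0 0 1 2 3 3 4 7 8 9 9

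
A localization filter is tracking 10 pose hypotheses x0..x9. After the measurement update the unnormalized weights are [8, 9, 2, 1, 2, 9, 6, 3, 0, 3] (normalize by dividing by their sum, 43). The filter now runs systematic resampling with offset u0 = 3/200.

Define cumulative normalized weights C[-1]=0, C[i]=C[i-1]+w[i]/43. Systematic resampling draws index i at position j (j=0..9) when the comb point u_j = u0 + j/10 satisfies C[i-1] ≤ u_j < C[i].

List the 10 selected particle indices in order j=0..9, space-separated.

0 0 1 1 2 5 5 5 6 7

C = [8/43, 17/43, 19/43, 20/43, 22/43, 31/43, 37/43, 40/43, 40/43, 1]
j=0: u_0=3/200 ∈ [0, 8/43) → index 0
j=1: u_1=23/200 ∈ [0, 8/43) → index 0
j=2: u_2=43/200 ∈ [8/43, 17/43) → index 1
j=3: u_3=63/200 ∈ [8/43, 17/43) → index 1
j=4: u_4=83/200 ∈ [17/43, 19/43) → index 2
j=5: u_5=103/200 ∈ [22/43, 31/43) → index 5
j=6: u_6=123/200 ∈ [22/43, 31/43) → index 5
j=7: u_7=143/200 ∈ [22/43, 31/43) → index 5
j=8: u_8=163/200 ∈ [31/43, 37/43) → index 6
j=9: u_9=183/200 ∈ [37/43, 40/43) → index 7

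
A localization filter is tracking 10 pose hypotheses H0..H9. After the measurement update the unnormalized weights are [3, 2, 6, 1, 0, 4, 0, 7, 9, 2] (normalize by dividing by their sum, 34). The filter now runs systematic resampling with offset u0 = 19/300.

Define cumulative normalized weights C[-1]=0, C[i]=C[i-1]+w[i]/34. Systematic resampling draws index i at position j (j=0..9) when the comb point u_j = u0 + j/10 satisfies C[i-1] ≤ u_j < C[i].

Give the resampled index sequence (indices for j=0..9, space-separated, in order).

C = [3/34, 5/34, 11/34, 6/17, 6/17, 8/17, 8/17, 23/34, 16/17, 1]
j=0: u_0=19/300 ∈ [0, 3/34) → index 0
j=1: u_1=49/300 ∈ [5/34, 11/34) → index 2
j=2: u_2=79/300 ∈ [5/34, 11/34) → index 2
j=3: u_3=109/300 ∈ [6/17, 8/17) → index 5
j=4: u_4=139/300 ∈ [6/17, 8/17) → index 5
j=5: u_5=169/300 ∈ [8/17, 23/34) → index 7
j=6: u_6=199/300 ∈ [8/17, 23/34) → index 7
j=7: u_7=229/300 ∈ [23/34, 16/17) → index 8
j=8: u_8=259/300 ∈ [23/34, 16/17) → index 8
j=9: u_9=289/300 ∈ [16/17, 1) → index 9

0 2 2 5 5 7 7 8 8 9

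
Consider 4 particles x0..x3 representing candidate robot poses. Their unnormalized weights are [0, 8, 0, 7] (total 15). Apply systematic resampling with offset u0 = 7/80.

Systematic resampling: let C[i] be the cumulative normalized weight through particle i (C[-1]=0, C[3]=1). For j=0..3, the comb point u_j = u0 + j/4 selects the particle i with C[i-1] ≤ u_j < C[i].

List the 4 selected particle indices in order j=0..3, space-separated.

1 1 3 3

C = [0, 8/15, 8/15, 1]
j=0: u_0=7/80 ∈ [0, 8/15) → index 1
j=1: u_1=27/80 ∈ [0, 8/15) → index 1
j=2: u_2=47/80 ∈ [8/15, 1) → index 3
j=3: u_3=67/80 ∈ [8/15, 1) → index 3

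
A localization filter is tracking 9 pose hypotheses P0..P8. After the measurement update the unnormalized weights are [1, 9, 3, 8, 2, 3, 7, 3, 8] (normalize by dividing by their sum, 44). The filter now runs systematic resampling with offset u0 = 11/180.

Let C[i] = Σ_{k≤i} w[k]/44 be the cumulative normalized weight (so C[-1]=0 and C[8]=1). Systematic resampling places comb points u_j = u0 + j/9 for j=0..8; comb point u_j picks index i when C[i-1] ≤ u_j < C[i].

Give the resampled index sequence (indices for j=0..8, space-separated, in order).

1 1 2 3 4 6 6 8 8

C = [1/44, 5/22, 13/44, 21/44, 23/44, 13/22, 3/4, 9/11, 1]
j=0: u_0=11/180 ∈ [1/44, 5/22) → index 1
j=1: u_1=31/180 ∈ [1/44, 5/22) → index 1
j=2: u_2=17/60 ∈ [5/22, 13/44) → index 2
j=3: u_3=71/180 ∈ [13/44, 21/44) → index 3
j=4: u_4=91/180 ∈ [21/44, 23/44) → index 4
j=5: u_5=37/60 ∈ [13/22, 3/4) → index 6
j=6: u_6=131/180 ∈ [13/22, 3/4) → index 6
j=7: u_7=151/180 ∈ [9/11, 1) → index 8
j=8: u_8=19/20 ∈ [9/11, 1) → index 8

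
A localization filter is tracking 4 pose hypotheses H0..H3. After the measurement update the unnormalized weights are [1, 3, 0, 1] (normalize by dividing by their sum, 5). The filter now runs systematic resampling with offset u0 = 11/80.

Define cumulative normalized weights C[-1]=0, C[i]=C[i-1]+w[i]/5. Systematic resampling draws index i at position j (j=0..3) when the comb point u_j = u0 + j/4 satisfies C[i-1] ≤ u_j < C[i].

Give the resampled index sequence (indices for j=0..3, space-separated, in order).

C = [1/5, 4/5, 4/5, 1]
j=0: u_0=11/80 ∈ [0, 1/5) → index 0
j=1: u_1=31/80 ∈ [1/5, 4/5) → index 1
j=2: u_2=51/80 ∈ [1/5, 4/5) → index 1
j=3: u_3=71/80 ∈ [4/5, 1) → index 3

0 1 1 3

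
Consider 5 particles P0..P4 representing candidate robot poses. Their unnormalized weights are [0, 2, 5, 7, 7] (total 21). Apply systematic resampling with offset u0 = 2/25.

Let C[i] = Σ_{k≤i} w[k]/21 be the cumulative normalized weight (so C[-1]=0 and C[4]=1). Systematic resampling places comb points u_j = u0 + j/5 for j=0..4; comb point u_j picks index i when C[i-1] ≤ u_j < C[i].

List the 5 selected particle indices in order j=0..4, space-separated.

C = [0, 2/21, 1/3, 2/3, 1]
j=0: u_0=2/25 ∈ [0, 2/21) → index 1
j=1: u_1=7/25 ∈ [2/21, 1/3) → index 2
j=2: u_2=12/25 ∈ [1/3, 2/3) → index 3
j=3: u_3=17/25 ∈ [2/3, 1) → index 4
j=4: u_4=22/25 ∈ [2/3, 1) → index 4

1 2 3 4 4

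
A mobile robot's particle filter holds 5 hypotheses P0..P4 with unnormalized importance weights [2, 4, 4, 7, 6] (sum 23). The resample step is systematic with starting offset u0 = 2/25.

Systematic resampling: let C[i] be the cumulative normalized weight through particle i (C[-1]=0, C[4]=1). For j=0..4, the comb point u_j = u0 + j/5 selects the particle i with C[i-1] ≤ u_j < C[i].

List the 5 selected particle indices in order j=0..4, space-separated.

0 2 3 3 4

C = [2/23, 6/23, 10/23, 17/23, 1]
j=0: u_0=2/25 ∈ [0, 2/23) → index 0
j=1: u_1=7/25 ∈ [6/23, 10/23) → index 2
j=2: u_2=12/25 ∈ [10/23, 17/23) → index 3
j=3: u_3=17/25 ∈ [10/23, 17/23) → index 3
j=4: u_4=22/25 ∈ [17/23, 1) → index 4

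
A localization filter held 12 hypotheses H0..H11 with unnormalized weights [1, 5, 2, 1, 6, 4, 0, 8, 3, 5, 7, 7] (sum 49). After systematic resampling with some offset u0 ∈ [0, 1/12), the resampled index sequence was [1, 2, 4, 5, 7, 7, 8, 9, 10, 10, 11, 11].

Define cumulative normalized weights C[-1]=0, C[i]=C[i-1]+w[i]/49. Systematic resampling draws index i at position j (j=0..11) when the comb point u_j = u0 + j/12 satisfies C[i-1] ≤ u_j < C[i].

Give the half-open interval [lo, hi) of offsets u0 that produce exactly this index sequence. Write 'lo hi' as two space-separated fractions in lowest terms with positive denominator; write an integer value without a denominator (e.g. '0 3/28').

C = [1/49, 6/49, 8/49, 9/49, 15/49, 19/49, 19/49, 27/49, 30/49, 5/7, 6/7, 1]
j=0 picked index 1: u0 ∈ [1/49, 6/49)
j=1 picked index 2: u0 ∈ [23/588, 47/588)
j=2 picked index 4: u0 ∈ [5/294, 41/294)
j=3 picked index 5: u0 ∈ [11/196, 27/196)
j=4 picked index 7: u0 ∈ [8/147, 32/147)
j=5 picked index 7: u0 ∈ [-17/588, 79/588)
j=6 picked index 8: u0 ∈ [5/98, 11/98)
j=7 picked index 9: u0 ∈ [17/588, 11/84)
j=8 picked index 10: u0 ∈ [1/21, 4/21)
j=9 picked index 10: u0 ∈ [-1/28, 3/28)
j=10 picked index 11: u0 ∈ [1/42, 1/6)
j=11 picked index 11: u0 ∈ [-5/84, 1/12)
intersection: [11/196, 47/588)

11/196 47/588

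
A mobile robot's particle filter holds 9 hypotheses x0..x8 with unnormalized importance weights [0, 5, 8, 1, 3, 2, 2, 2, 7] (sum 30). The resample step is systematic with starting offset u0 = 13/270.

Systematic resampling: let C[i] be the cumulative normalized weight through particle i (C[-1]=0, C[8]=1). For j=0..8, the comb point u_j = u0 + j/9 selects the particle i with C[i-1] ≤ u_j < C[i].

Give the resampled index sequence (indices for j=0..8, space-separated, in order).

C = [0, 1/6, 13/30, 7/15, 17/30, 19/30, 7/10, 23/30, 1]
j=0: u_0=13/270 ∈ [0, 1/6) → index 1
j=1: u_1=43/270 ∈ [0, 1/6) → index 1
j=2: u_2=73/270 ∈ [1/6, 13/30) → index 2
j=3: u_3=103/270 ∈ [1/6, 13/30) → index 2
j=4: u_4=133/270 ∈ [7/15, 17/30) → index 4
j=5: u_5=163/270 ∈ [17/30, 19/30) → index 5
j=6: u_6=193/270 ∈ [7/10, 23/30) → index 7
j=7: u_7=223/270 ∈ [23/30, 1) → index 8
j=8: u_8=253/270 ∈ [23/30, 1) → index 8

1 1 2 2 4 5 7 8 8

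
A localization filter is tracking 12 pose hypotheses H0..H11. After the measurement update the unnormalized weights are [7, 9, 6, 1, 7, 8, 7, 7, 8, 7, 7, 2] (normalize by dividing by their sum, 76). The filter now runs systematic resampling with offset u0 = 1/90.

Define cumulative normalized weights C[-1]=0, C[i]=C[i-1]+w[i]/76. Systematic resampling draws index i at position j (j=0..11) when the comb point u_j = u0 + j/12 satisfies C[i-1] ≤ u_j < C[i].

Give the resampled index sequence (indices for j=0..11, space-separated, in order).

0 1 1 2 4 5 6 7 7 8 9 10

C = [7/76, 4/19, 11/38, 23/76, 15/38, 1/2, 45/76, 13/19, 15/19, 67/76, 37/38, 1]
j=0: u_0=1/90 ∈ [0, 7/76) → index 0
j=1: u_1=17/180 ∈ [7/76, 4/19) → index 1
j=2: u_2=8/45 ∈ [7/76, 4/19) → index 1
j=3: u_3=47/180 ∈ [4/19, 11/38) → index 2
j=4: u_4=31/90 ∈ [23/76, 15/38) → index 4
j=5: u_5=77/180 ∈ [15/38, 1/2) → index 5
j=6: u_6=23/45 ∈ [1/2, 45/76) → index 6
j=7: u_7=107/180 ∈ [45/76, 13/19) → index 7
j=8: u_8=61/90 ∈ [45/76, 13/19) → index 7
j=9: u_9=137/180 ∈ [13/19, 15/19) → index 8
j=10: u_10=38/45 ∈ [15/19, 67/76) → index 9
j=11: u_11=167/180 ∈ [67/76, 37/38) → index 10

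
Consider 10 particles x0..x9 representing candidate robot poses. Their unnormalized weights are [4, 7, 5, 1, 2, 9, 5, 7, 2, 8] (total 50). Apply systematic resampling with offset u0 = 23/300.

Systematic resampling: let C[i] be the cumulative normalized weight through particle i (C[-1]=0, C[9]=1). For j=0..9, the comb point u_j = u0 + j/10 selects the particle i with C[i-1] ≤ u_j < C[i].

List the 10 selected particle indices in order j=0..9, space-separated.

C = [2/25, 11/50, 8/25, 17/50, 19/50, 14/25, 33/50, 4/5, 21/25, 1]
j=0: u_0=23/300 ∈ [0, 2/25) → index 0
j=1: u_1=53/300 ∈ [2/25, 11/50) → index 1
j=2: u_2=83/300 ∈ [11/50, 8/25) → index 2
j=3: u_3=113/300 ∈ [17/50, 19/50) → index 4
j=4: u_4=143/300 ∈ [19/50, 14/25) → index 5
j=5: u_5=173/300 ∈ [14/25, 33/50) → index 6
j=6: u_6=203/300 ∈ [33/50, 4/5) → index 7
j=7: u_7=233/300 ∈ [33/50, 4/5) → index 7
j=8: u_8=263/300 ∈ [21/25, 1) → index 9
j=9: u_9=293/300 ∈ [21/25, 1) → index 9

0 1 2 4 5 6 7 7 9 9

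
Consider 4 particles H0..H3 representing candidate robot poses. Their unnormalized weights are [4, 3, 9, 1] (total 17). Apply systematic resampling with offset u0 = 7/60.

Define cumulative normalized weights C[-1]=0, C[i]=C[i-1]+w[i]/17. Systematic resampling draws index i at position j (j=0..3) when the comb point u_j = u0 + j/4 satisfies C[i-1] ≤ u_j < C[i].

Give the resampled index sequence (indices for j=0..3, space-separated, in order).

0 1 2 2

C = [4/17, 7/17, 16/17, 1]
j=0: u_0=7/60 ∈ [0, 4/17) → index 0
j=1: u_1=11/30 ∈ [4/17, 7/17) → index 1
j=2: u_2=37/60 ∈ [7/17, 16/17) → index 2
j=3: u_3=13/15 ∈ [7/17, 16/17) → index 2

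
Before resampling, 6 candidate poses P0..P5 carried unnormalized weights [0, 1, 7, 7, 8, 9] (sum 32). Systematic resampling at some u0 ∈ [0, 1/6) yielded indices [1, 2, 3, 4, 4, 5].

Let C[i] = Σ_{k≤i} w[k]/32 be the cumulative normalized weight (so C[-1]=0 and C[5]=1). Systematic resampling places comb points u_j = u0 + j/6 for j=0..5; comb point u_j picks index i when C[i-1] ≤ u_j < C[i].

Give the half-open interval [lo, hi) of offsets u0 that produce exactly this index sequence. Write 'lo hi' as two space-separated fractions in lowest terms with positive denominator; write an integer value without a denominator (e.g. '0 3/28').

0 1/32

C = [0, 1/32, 1/4, 15/32, 23/32, 1]
j=0 picked index 1: u0 ∈ [0, 1/32)
j=1 picked index 2: u0 ∈ [-13/96, 1/12)
j=2 picked index 3: u0 ∈ [-1/12, 13/96)
j=3 picked index 4: u0 ∈ [-1/32, 7/32)
j=4 picked index 4: u0 ∈ [-19/96, 5/96)
j=5 picked index 5: u0 ∈ [-11/96, 1/6)
intersection: [0, 1/32)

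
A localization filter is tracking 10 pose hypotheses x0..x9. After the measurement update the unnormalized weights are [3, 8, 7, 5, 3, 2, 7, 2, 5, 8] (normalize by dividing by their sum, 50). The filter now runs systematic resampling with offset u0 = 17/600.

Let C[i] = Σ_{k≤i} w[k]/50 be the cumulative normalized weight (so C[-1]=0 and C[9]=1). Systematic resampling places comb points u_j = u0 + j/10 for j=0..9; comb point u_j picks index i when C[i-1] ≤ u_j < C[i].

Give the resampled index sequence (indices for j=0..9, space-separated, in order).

0 1 2 2 3 5 6 7 8 9

C = [3/50, 11/50, 9/25, 23/50, 13/25, 14/25, 7/10, 37/50, 21/25, 1]
j=0: u_0=17/600 ∈ [0, 3/50) → index 0
j=1: u_1=77/600 ∈ [3/50, 11/50) → index 1
j=2: u_2=137/600 ∈ [11/50, 9/25) → index 2
j=3: u_3=197/600 ∈ [11/50, 9/25) → index 2
j=4: u_4=257/600 ∈ [9/25, 23/50) → index 3
j=5: u_5=317/600 ∈ [13/25, 14/25) → index 5
j=6: u_6=377/600 ∈ [14/25, 7/10) → index 6
j=7: u_7=437/600 ∈ [7/10, 37/50) → index 7
j=8: u_8=497/600 ∈ [37/50, 21/25) → index 8
j=9: u_9=557/600 ∈ [21/25, 1) → index 9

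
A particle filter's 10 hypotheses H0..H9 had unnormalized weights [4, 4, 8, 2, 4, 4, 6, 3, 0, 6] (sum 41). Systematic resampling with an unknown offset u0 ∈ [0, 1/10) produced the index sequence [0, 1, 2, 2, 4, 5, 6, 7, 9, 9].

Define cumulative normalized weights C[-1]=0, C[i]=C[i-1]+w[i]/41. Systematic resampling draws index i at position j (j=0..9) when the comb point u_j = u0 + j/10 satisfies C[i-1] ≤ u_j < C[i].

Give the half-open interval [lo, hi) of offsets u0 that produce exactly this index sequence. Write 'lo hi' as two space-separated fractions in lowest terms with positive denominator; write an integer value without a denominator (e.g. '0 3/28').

C = [4/41, 8/41, 16/41, 18/41, 22/41, 26/41, 32/41, 35/41, 35/41, 1]
j=0 picked index 0: u0 ∈ [0, 4/41)
j=1 picked index 1: u0 ∈ [-1/410, 39/410)
j=2 picked index 2: u0 ∈ [-1/205, 39/205)
j=3 picked index 2: u0 ∈ [-43/410, 37/410)
j=4 picked index 4: u0 ∈ [8/205, 28/205)
j=5 picked index 5: u0 ∈ [3/82, 11/82)
j=6 picked index 6: u0 ∈ [7/205, 37/205)
j=7 picked index 7: u0 ∈ [33/410, 63/410)
j=8 picked index 9: u0 ∈ [11/205, 1/5)
j=9 picked index 9: u0 ∈ [-19/410, 1/10)
intersection: [33/410, 37/410)

33/410 37/410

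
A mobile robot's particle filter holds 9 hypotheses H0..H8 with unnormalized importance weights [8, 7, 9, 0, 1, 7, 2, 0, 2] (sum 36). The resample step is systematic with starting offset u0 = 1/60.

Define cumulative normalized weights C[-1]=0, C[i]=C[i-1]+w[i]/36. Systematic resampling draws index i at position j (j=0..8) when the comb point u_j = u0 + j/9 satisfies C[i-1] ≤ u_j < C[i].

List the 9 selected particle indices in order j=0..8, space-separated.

0 0 1 1 2 2 4 5 6

C = [2/9, 5/12, 2/3, 2/3, 25/36, 8/9, 17/18, 17/18, 1]
j=0: u_0=1/60 ∈ [0, 2/9) → index 0
j=1: u_1=23/180 ∈ [0, 2/9) → index 0
j=2: u_2=43/180 ∈ [2/9, 5/12) → index 1
j=3: u_3=7/20 ∈ [2/9, 5/12) → index 1
j=4: u_4=83/180 ∈ [5/12, 2/3) → index 2
j=5: u_5=103/180 ∈ [5/12, 2/3) → index 2
j=6: u_6=41/60 ∈ [2/3, 25/36) → index 4
j=7: u_7=143/180 ∈ [25/36, 8/9) → index 5
j=8: u_8=163/180 ∈ [8/9, 17/18) → index 6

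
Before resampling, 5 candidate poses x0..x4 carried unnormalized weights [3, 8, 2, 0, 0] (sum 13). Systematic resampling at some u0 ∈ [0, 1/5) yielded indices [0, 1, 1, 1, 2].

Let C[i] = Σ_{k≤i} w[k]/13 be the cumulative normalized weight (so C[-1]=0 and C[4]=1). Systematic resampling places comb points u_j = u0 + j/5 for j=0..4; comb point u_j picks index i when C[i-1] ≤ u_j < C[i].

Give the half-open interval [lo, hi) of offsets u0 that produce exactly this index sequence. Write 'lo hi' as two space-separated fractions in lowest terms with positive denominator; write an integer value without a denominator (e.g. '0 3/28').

3/65 1/5

C = [3/13, 11/13, 1, 1, 1]
j=0 picked index 0: u0 ∈ [0, 3/13)
j=1 picked index 1: u0 ∈ [2/65, 42/65)
j=2 picked index 1: u0 ∈ [-11/65, 29/65)
j=3 picked index 1: u0 ∈ [-24/65, 16/65)
j=4 picked index 2: u0 ∈ [3/65, 1/5)
intersection: [3/65, 1/5)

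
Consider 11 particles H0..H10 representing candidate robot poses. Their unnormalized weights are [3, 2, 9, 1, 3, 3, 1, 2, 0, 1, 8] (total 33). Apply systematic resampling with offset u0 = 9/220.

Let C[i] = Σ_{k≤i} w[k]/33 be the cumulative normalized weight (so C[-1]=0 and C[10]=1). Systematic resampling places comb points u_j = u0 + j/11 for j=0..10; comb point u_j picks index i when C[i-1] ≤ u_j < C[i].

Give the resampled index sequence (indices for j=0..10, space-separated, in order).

0 1 2 2 2 4 5 7 10 10 10

C = [1/11, 5/33, 14/33, 5/11, 6/11, 7/11, 2/3, 8/11, 8/11, 25/33, 1]
j=0: u_0=9/220 ∈ [0, 1/11) → index 0
j=1: u_1=29/220 ∈ [1/11, 5/33) → index 1
j=2: u_2=49/220 ∈ [5/33, 14/33) → index 2
j=3: u_3=69/220 ∈ [5/33, 14/33) → index 2
j=4: u_4=89/220 ∈ [5/33, 14/33) → index 2
j=5: u_5=109/220 ∈ [5/11, 6/11) → index 4
j=6: u_6=129/220 ∈ [6/11, 7/11) → index 5
j=7: u_7=149/220 ∈ [2/3, 8/11) → index 7
j=8: u_8=169/220 ∈ [25/33, 1) → index 10
j=9: u_9=189/220 ∈ [25/33, 1) → index 10
j=10: u_10=19/20 ∈ [25/33, 1) → index 10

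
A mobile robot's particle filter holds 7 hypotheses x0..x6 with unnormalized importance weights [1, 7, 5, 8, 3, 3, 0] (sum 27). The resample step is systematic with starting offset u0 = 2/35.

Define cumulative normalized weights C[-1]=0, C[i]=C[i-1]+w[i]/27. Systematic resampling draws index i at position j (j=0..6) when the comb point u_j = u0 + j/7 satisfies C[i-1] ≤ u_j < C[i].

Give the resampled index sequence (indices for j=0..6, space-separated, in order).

C = [1/27, 8/27, 13/27, 7/9, 8/9, 1, 1]
j=0: u_0=2/35 ∈ [1/27, 8/27) → index 1
j=1: u_1=1/5 ∈ [1/27, 8/27) → index 1
j=2: u_2=12/35 ∈ [8/27, 13/27) → index 2
j=3: u_3=17/35 ∈ [13/27, 7/9) → index 3
j=4: u_4=22/35 ∈ [13/27, 7/9) → index 3
j=5: u_5=27/35 ∈ [13/27, 7/9) → index 3
j=6: u_6=32/35 ∈ [8/9, 1) → index 5

1 1 2 3 3 3 5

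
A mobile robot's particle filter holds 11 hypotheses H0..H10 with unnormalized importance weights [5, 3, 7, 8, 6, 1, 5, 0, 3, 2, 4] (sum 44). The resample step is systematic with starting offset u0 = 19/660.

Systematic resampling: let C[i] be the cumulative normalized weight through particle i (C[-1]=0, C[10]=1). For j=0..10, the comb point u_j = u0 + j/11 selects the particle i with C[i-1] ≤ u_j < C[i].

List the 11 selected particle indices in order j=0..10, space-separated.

C = [5/44, 2/11, 15/44, 23/44, 29/44, 15/22, 35/44, 35/44, 19/22, 10/11, 1]
j=0: u_0=19/660 ∈ [0, 5/44) → index 0
j=1: u_1=79/660 ∈ [5/44, 2/11) → index 1
j=2: u_2=139/660 ∈ [2/11, 15/44) → index 2
j=3: u_3=199/660 ∈ [2/11, 15/44) → index 2
j=4: u_4=259/660 ∈ [15/44, 23/44) → index 3
j=5: u_5=29/60 ∈ [15/44, 23/44) → index 3
j=6: u_6=379/660 ∈ [23/44, 29/44) → index 4
j=7: u_7=439/660 ∈ [29/44, 15/22) → index 5
j=8: u_8=499/660 ∈ [15/22, 35/44) → index 6
j=9: u_9=559/660 ∈ [35/44, 19/22) → index 8
j=10: u_10=619/660 ∈ [10/11, 1) → index 10

0 1 2 2 3 3 4 5 6 8 10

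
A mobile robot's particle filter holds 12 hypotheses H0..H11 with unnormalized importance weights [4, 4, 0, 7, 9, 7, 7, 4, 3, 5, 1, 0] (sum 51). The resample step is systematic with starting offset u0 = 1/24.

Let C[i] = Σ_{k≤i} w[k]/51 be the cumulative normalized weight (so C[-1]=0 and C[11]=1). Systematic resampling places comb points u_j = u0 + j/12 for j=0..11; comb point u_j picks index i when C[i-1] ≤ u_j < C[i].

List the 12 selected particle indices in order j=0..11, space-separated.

0 1 3 3 4 4 5 6 6 7 8 9

C = [4/51, 8/51, 8/51, 5/17, 8/17, 31/51, 38/51, 14/17, 15/17, 50/51, 1, 1]
j=0: u_0=1/24 ∈ [0, 4/51) → index 0
j=1: u_1=1/8 ∈ [4/51, 8/51) → index 1
j=2: u_2=5/24 ∈ [8/51, 5/17) → index 3
j=3: u_3=7/24 ∈ [8/51, 5/17) → index 3
j=4: u_4=3/8 ∈ [5/17, 8/17) → index 4
j=5: u_5=11/24 ∈ [5/17, 8/17) → index 4
j=6: u_6=13/24 ∈ [8/17, 31/51) → index 5
j=7: u_7=5/8 ∈ [31/51, 38/51) → index 6
j=8: u_8=17/24 ∈ [31/51, 38/51) → index 6
j=9: u_9=19/24 ∈ [38/51, 14/17) → index 7
j=10: u_10=7/8 ∈ [14/17, 15/17) → index 8
j=11: u_11=23/24 ∈ [15/17, 50/51) → index 9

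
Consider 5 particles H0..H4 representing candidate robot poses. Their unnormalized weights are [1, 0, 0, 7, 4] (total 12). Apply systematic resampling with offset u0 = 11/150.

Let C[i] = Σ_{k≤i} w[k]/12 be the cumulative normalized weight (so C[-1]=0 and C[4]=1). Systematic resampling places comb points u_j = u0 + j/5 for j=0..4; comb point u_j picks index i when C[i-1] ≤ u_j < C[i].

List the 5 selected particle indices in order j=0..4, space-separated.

0 3 3 4 4

C = [1/12, 1/12, 1/12, 2/3, 1]
j=0: u_0=11/150 ∈ [0, 1/12) → index 0
j=1: u_1=41/150 ∈ [1/12, 2/3) → index 3
j=2: u_2=71/150 ∈ [1/12, 2/3) → index 3
j=3: u_3=101/150 ∈ [2/3, 1) → index 4
j=4: u_4=131/150 ∈ [2/3, 1) → index 4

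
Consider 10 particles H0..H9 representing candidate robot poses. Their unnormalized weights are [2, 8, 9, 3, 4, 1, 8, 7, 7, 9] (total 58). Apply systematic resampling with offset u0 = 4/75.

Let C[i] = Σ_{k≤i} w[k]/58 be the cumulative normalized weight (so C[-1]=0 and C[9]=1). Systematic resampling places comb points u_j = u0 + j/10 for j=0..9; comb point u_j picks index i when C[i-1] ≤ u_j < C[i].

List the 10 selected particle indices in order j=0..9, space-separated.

C = [1/29, 5/29, 19/58, 11/29, 13/29, 27/58, 35/58, 21/29, 49/58, 1]
j=0: u_0=4/75 ∈ [1/29, 5/29) → index 1
j=1: u_1=23/150 ∈ [1/29, 5/29) → index 1
j=2: u_2=19/75 ∈ [5/29, 19/58) → index 2
j=3: u_3=53/150 ∈ [19/58, 11/29) → index 3
j=4: u_4=34/75 ∈ [13/29, 27/58) → index 5
j=5: u_5=83/150 ∈ [27/58, 35/58) → index 6
j=6: u_6=49/75 ∈ [35/58, 21/29) → index 7
j=7: u_7=113/150 ∈ [21/29, 49/58) → index 8
j=8: u_8=64/75 ∈ [49/58, 1) → index 9
j=9: u_9=143/150 ∈ [49/58, 1) → index 9

1 1 2 3 5 6 7 8 9 9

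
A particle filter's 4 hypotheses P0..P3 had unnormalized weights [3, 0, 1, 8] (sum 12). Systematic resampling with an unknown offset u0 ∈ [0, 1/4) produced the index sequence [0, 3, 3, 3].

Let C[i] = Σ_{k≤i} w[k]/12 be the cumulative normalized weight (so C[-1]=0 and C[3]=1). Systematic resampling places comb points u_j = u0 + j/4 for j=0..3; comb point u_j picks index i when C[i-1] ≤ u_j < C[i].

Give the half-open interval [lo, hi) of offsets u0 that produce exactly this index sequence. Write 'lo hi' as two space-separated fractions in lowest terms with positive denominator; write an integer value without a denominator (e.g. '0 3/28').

C = [1/4, 1/4, 1/3, 1]
j=0 picked index 0: u0 ∈ [0, 1/4)
j=1 picked index 3: u0 ∈ [1/12, 3/4)
j=2 picked index 3: u0 ∈ [-1/6, 1/2)
j=3 picked index 3: u0 ∈ [-5/12, 1/4)
intersection: [1/12, 1/4)

1/12 1/4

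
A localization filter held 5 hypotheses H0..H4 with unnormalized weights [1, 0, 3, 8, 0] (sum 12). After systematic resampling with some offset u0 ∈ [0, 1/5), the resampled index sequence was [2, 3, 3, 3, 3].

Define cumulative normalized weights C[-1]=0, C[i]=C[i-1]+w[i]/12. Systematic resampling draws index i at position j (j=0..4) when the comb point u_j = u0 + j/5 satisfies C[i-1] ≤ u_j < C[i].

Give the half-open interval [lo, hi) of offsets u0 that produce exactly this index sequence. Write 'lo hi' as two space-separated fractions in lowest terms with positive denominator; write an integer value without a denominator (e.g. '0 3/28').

C = [1/12, 1/12, 1/3, 1, 1]
j=0 picked index 2: u0 ∈ [1/12, 1/3)
j=1 picked index 3: u0 ∈ [2/15, 4/5)
j=2 picked index 3: u0 ∈ [-1/15, 3/5)
j=3 picked index 3: u0 ∈ [-4/15, 2/5)
j=4 picked index 3: u0 ∈ [-7/15, 1/5)
intersection: [2/15, 1/5)

2/15 1/5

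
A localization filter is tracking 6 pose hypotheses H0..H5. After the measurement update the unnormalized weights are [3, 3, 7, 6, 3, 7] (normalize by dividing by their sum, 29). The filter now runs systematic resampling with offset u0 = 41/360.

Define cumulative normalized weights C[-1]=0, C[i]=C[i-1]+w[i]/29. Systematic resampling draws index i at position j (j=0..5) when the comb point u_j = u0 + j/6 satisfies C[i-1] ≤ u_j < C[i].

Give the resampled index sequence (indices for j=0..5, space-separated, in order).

1 2 2 3 5 5

C = [3/29, 6/29, 13/29, 19/29, 22/29, 1]
j=0: u_0=41/360 ∈ [3/29, 6/29) → index 1
j=1: u_1=101/360 ∈ [6/29, 13/29) → index 2
j=2: u_2=161/360 ∈ [6/29, 13/29) → index 2
j=3: u_3=221/360 ∈ [13/29, 19/29) → index 3
j=4: u_4=281/360 ∈ [22/29, 1) → index 5
j=5: u_5=341/360 ∈ [22/29, 1) → index 5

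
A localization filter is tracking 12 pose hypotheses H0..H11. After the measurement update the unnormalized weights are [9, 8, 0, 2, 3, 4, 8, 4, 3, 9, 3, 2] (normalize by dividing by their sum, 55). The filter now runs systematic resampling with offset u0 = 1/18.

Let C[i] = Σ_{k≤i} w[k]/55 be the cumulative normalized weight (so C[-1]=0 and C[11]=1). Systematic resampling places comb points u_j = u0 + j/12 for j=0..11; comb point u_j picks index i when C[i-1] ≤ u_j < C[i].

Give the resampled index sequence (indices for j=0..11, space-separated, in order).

0 0 1 1 4 5 6 7 8 9 9 11

C = [9/55, 17/55, 17/55, 19/55, 2/5, 26/55, 34/55, 38/55, 41/55, 10/11, 53/55, 1]
j=0: u_0=1/18 ∈ [0, 9/55) → index 0
j=1: u_1=5/36 ∈ [0, 9/55) → index 0
j=2: u_2=2/9 ∈ [9/55, 17/55) → index 1
j=3: u_3=11/36 ∈ [9/55, 17/55) → index 1
j=4: u_4=7/18 ∈ [19/55, 2/5) → index 4
j=5: u_5=17/36 ∈ [2/5, 26/55) → index 5
j=6: u_6=5/9 ∈ [26/55, 34/55) → index 6
j=7: u_7=23/36 ∈ [34/55, 38/55) → index 7
j=8: u_8=13/18 ∈ [38/55, 41/55) → index 8
j=9: u_9=29/36 ∈ [41/55, 10/11) → index 9
j=10: u_10=8/9 ∈ [41/55, 10/11) → index 9
j=11: u_11=35/36 ∈ [53/55, 1) → index 11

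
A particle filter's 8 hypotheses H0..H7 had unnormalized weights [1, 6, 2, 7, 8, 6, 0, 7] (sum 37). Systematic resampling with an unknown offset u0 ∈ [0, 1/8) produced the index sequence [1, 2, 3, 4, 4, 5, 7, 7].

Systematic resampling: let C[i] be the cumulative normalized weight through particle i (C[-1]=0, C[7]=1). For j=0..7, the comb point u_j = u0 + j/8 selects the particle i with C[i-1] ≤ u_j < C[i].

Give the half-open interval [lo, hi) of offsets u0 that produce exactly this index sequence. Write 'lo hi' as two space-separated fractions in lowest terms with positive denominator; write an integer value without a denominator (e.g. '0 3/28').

19/296 35/296

C = [1/37, 7/37, 9/37, 16/37, 24/37, 30/37, 30/37, 1]
j=0 picked index 1: u0 ∈ [1/37, 7/37)
j=1 picked index 2: u0 ∈ [19/296, 35/296)
j=2 picked index 3: u0 ∈ [-1/148, 27/148)
j=3 picked index 4: u0 ∈ [17/296, 81/296)
j=4 picked index 4: u0 ∈ [-5/74, 11/74)
j=5 picked index 5: u0 ∈ [7/296, 55/296)
j=6 picked index 7: u0 ∈ [9/148, 1/4)
j=7 picked index 7: u0 ∈ [-19/296, 1/8)
intersection: [19/296, 35/296)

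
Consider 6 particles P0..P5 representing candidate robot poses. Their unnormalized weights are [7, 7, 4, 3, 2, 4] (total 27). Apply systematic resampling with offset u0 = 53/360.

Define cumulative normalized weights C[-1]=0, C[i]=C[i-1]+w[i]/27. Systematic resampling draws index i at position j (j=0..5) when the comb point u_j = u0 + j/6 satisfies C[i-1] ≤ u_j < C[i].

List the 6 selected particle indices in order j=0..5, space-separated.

C = [7/27, 14/27, 2/3, 7/9, 23/27, 1]
j=0: u_0=53/360 ∈ [0, 7/27) → index 0
j=1: u_1=113/360 ∈ [7/27, 14/27) → index 1
j=2: u_2=173/360 ∈ [7/27, 14/27) → index 1
j=3: u_3=233/360 ∈ [14/27, 2/3) → index 2
j=4: u_4=293/360 ∈ [7/9, 23/27) → index 4
j=5: u_5=353/360 ∈ [23/27, 1) → index 5

0 1 1 2 4 5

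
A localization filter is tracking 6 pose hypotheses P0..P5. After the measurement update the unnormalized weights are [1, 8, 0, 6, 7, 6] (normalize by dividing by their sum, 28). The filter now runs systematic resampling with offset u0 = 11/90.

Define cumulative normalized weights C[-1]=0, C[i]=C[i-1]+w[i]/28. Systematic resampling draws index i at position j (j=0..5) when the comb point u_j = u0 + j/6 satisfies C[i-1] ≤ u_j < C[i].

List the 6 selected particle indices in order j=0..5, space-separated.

C = [1/28, 9/28, 9/28, 15/28, 11/14, 1]
j=0: u_0=11/90 ∈ [1/28, 9/28) → index 1
j=1: u_1=13/45 ∈ [1/28, 9/28) → index 1
j=2: u_2=41/90 ∈ [9/28, 15/28) → index 3
j=3: u_3=28/45 ∈ [15/28, 11/14) → index 4
j=4: u_4=71/90 ∈ [11/14, 1) → index 5
j=5: u_5=43/45 ∈ [11/14, 1) → index 5

1 1 3 4 5 5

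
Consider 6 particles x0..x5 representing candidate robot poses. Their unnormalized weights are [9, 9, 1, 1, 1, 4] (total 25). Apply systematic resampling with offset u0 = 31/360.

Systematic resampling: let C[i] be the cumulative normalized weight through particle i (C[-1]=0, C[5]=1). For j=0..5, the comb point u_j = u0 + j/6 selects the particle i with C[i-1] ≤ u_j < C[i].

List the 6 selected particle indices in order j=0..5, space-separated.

0 0 1 1 2 5

C = [9/25, 18/25, 19/25, 4/5, 21/25, 1]
j=0: u_0=31/360 ∈ [0, 9/25) → index 0
j=1: u_1=91/360 ∈ [0, 9/25) → index 0
j=2: u_2=151/360 ∈ [9/25, 18/25) → index 1
j=3: u_3=211/360 ∈ [9/25, 18/25) → index 1
j=4: u_4=271/360 ∈ [18/25, 19/25) → index 2
j=5: u_5=331/360 ∈ [21/25, 1) → index 5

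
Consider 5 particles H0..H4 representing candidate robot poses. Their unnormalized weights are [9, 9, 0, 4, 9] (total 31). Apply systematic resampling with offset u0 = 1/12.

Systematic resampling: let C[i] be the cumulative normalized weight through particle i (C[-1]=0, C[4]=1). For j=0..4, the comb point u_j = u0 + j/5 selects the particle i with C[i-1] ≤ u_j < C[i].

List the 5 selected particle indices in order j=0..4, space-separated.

0 0 1 3 4

C = [9/31, 18/31, 18/31, 22/31, 1]
j=0: u_0=1/12 ∈ [0, 9/31) → index 0
j=1: u_1=17/60 ∈ [0, 9/31) → index 0
j=2: u_2=29/60 ∈ [9/31, 18/31) → index 1
j=3: u_3=41/60 ∈ [18/31, 22/31) → index 3
j=4: u_4=53/60 ∈ [22/31, 1) → index 4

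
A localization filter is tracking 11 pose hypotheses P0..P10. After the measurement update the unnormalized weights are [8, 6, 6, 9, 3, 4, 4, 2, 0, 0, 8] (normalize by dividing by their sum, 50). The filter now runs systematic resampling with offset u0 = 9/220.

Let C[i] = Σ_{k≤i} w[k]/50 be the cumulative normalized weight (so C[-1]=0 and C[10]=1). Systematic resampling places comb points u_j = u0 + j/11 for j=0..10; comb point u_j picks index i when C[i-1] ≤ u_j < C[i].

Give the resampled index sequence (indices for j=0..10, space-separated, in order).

C = [4/25, 7/25, 2/5, 29/50, 16/25, 18/25, 4/5, 21/25, 21/25, 21/25, 1]
j=0: u_0=9/220 ∈ [0, 4/25) → index 0
j=1: u_1=29/220 ∈ [0, 4/25) → index 0
j=2: u_2=49/220 ∈ [4/25, 7/25) → index 1
j=3: u_3=69/220 ∈ [7/25, 2/5) → index 2
j=4: u_4=89/220 ∈ [2/5, 29/50) → index 3
j=5: u_5=109/220 ∈ [2/5, 29/50) → index 3
j=6: u_6=129/220 ∈ [29/50, 16/25) → index 4
j=7: u_7=149/220 ∈ [16/25, 18/25) → index 5
j=8: u_8=169/220 ∈ [18/25, 4/5) → index 6
j=9: u_9=189/220 ∈ [21/25, 1) → index 10
j=10: u_10=19/20 ∈ [21/25, 1) → index 10

0 0 1 2 3 3 4 5 6 10 10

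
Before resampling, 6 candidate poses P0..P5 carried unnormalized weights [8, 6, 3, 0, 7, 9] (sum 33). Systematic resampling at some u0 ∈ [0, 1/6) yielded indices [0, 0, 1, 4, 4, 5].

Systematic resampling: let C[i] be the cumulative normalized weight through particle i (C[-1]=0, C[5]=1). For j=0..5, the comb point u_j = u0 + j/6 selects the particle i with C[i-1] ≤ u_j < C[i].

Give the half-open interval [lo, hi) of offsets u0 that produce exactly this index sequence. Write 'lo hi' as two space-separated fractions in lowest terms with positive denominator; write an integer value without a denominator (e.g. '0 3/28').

1/66 2/33

C = [8/33, 14/33, 17/33, 17/33, 8/11, 1]
j=0 picked index 0: u0 ∈ [0, 8/33)
j=1 picked index 0: u0 ∈ [-1/6, 5/66)
j=2 picked index 1: u0 ∈ [-1/11, 1/11)
j=3 picked index 4: u0 ∈ [1/66, 5/22)
j=4 picked index 4: u0 ∈ [-5/33, 2/33)
j=5 picked index 5: u0 ∈ [-7/66, 1/6)
intersection: [1/66, 2/33)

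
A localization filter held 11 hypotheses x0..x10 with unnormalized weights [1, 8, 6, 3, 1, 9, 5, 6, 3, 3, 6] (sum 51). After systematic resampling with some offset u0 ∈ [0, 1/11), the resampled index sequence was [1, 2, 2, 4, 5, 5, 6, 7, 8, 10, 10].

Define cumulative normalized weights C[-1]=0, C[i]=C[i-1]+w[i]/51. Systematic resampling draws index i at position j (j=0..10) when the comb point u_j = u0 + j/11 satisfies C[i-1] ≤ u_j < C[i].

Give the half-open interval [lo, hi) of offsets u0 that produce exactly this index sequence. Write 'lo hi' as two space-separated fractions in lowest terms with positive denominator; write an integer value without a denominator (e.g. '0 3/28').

16/187 1/11

C = [1/51, 3/17, 5/17, 6/17, 19/51, 28/51, 11/17, 13/17, 14/17, 15/17, 1]
j=0 picked index 1: u0 ∈ [1/51, 3/17)
j=1 picked index 2: u0 ∈ [16/187, 38/187)
j=2 picked index 2: u0 ∈ [-1/187, 21/187)
j=3 picked index 4: u0 ∈ [15/187, 56/561)
j=4 picked index 5: u0 ∈ [5/561, 104/561)
j=5 picked index 5: u0 ∈ [-46/561, 53/561)
j=6 picked index 6: u0 ∈ [2/561, 19/187)
j=7 picked index 7: u0 ∈ [2/187, 24/187)
j=8 picked index 8: u0 ∈ [7/187, 18/187)
j=9 picked index 10: u0 ∈ [12/187, 2/11)
j=10 picked index 10: u0 ∈ [-5/187, 1/11)
intersection: [16/187, 1/11)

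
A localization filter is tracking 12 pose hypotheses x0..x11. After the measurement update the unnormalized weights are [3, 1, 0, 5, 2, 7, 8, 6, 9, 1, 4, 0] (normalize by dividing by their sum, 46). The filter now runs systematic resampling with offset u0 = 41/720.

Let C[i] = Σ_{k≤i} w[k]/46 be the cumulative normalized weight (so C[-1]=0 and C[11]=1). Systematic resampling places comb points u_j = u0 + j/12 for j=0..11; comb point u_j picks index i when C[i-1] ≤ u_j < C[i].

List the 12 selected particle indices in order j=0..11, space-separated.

0 3 4 5 5 6 6 7 8 8 8 10

C = [3/46, 2/23, 2/23, 9/46, 11/46, 9/23, 13/23, 16/23, 41/46, 21/23, 1, 1]
j=0: u_0=41/720 ∈ [0, 3/46) → index 0
j=1: u_1=101/720 ∈ [2/23, 9/46) → index 3
j=2: u_2=161/720 ∈ [9/46, 11/46) → index 4
j=3: u_3=221/720 ∈ [11/46, 9/23) → index 5
j=4: u_4=281/720 ∈ [11/46, 9/23) → index 5
j=5: u_5=341/720 ∈ [9/23, 13/23) → index 6
j=6: u_6=401/720 ∈ [9/23, 13/23) → index 6
j=7: u_7=461/720 ∈ [13/23, 16/23) → index 7
j=8: u_8=521/720 ∈ [16/23, 41/46) → index 8
j=9: u_9=581/720 ∈ [16/23, 41/46) → index 8
j=10: u_10=641/720 ∈ [16/23, 41/46) → index 8
j=11: u_11=701/720 ∈ [21/23, 1) → index 10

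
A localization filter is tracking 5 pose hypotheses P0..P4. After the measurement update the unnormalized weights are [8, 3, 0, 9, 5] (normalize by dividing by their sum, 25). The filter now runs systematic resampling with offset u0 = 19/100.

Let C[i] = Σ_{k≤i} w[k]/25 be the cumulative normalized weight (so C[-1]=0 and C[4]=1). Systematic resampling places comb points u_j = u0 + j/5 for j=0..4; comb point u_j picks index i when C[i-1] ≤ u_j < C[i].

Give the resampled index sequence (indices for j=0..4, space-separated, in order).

C = [8/25, 11/25, 11/25, 4/5, 1]
j=0: u_0=19/100 ∈ [0, 8/25) → index 0
j=1: u_1=39/100 ∈ [8/25, 11/25) → index 1
j=2: u_2=59/100 ∈ [11/25, 4/5) → index 3
j=3: u_3=79/100 ∈ [11/25, 4/5) → index 3
j=4: u_4=99/100 ∈ [4/5, 1) → index 4

0 1 3 3 4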